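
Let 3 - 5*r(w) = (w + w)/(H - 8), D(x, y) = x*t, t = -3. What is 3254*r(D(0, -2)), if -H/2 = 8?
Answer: 9762/5 ≈ 1952.4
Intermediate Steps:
H = -16 (H = -2*8 = -16)
D(x, y) = -3*x (D(x, y) = x*(-3) = -3*x)
r(w) = ⅗ + w/60 (r(w) = ⅗ - (w + w)/(5*(-16 - 8)) = ⅗ - 2*w/(5*(-24)) = ⅗ - 2*w*(-1)/(5*24) = ⅗ - (-1)*w/60 = ⅗ + w/60)
3254*r(D(0, -2)) = 3254*(⅗ + (-3*0)/60) = 3254*(⅗ + (1/60)*0) = 3254*(⅗ + 0) = 3254*(⅗) = 9762/5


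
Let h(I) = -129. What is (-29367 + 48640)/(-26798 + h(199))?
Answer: -19273/26927 ≈ -0.71575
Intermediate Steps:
(-29367 + 48640)/(-26798 + h(199)) = (-29367 + 48640)/(-26798 - 129) = 19273/(-26927) = 19273*(-1/26927) = -19273/26927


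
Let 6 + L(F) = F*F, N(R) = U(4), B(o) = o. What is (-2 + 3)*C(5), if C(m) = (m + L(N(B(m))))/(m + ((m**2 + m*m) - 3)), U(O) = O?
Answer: 15/52 ≈ 0.28846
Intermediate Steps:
N(R) = 4
L(F) = -6 + F**2 (L(F) = -6 + F*F = -6 + F**2)
C(m) = (10 + m)/(-3 + m + 2*m**2) (C(m) = (m + (-6 + 4**2))/(m + ((m**2 + m*m) - 3)) = (m + (-6 + 16))/(m + ((m**2 + m**2) - 3)) = (m + 10)/(m + (2*m**2 - 3)) = (10 + m)/(m + (-3 + 2*m**2)) = (10 + m)/(-3 + m + 2*m**2))
(-2 + 3)*C(5) = (-2 + 3)*((10 + 5)/(-3 + 5 + 2*5**2)) = 1*(15/(-3 + 5 + 2*25)) = 1*(15/(-3 + 5 + 50)) = 1*(15/52) = 15/52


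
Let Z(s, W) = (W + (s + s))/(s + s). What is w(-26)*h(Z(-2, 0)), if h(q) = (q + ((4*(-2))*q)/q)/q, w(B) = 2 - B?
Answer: -196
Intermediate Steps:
Z(s, W) = (W + 2*s)/(2*s) (Z(s, W) = (W + 2*s)/((2*s)) = (W + 2*s)*(1/(2*s)) = (W + 2*s)/(2*s))
h(q) = (-8 + q)/q (h(q) = (q + (-8*q)/q)/q = (q - 8)/q = (-8 + q)/q)
w(-26)*h(Z(-2, 0)) = (2 - 1*(-26))*((-8 + (-2 + (½)*0)/(-2))/(((-2 + (½)*0)/(-2)))) = (2 + 26)*((-8 - (-2 + 0)/2)/((-(-2 + 0)/2))) = 28*((-8 - ½*(-2))/((-½*(-2)))) = 28*((-8 + 1)/1) = 28*(1*(-7)) = 28*(-7) = -196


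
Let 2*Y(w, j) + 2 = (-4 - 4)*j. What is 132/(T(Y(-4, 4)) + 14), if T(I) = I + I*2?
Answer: -132/37 ≈ -3.5676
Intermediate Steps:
Y(w, j) = -1 - 4*j (Y(w, j) = -1 + ((-4 - 4)*j)/2 = -1 + (-8*j)/2 = -1 - 4*j)
T(I) = 3*I (T(I) = I + 2*I = 3*I)
132/(T(Y(-4, 4)) + 14) = 132/(3*(-1 - 4*4) + 14) = 132/(3*(-1 - 16) + 14) = 132/(3*(-17) + 14) = 132/(-51 + 14) = 132/(-37) = 132*(-1/37) = -132/37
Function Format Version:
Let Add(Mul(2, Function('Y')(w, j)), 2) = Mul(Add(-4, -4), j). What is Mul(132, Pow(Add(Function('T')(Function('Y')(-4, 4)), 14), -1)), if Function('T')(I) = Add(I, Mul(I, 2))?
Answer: Rational(-132, 37) ≈ -3.5676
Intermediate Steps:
Function('Y')(w, j) = Add(-1, Mul(-4, j)) (Function('Y')(w, j) = Add(-1, Mul(Rational(1, 2), Mul(Add(-4, -4), j))) = Add(-1, Mul(Rational(1, 2), Mul(-8, j))) = Add(-1, Mul(-4, j)))
Function('T')(I) = Mul(3, I) (Function('T')(I) = Add(I, Mul(2, I)) = Mul(3, I))
Mul(132, Pow(Add(Function('T')(Function('Y')(-4, 4)), 14), -1)) = Mul(132, Pow(Add(Mul(3, Add(-1, Mul(-4, 4))), 14), -1)) = Mul(132, Pow(Add(Mul(3, Add(-1, -16)), 14), -1)) = Mul(132, Pow(Add(Mul(3, -17), 14), -1)) = Mul(132, Pow(Add(-51, 14), -1)) = Mul(132, Pow(-37, -1)) = Mul(132, Rational(-1, 37)) = Rational(-132, 37)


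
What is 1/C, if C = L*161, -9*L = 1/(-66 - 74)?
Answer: 180/23 ≈ 7.8261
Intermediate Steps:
L = 1/1260 (L = -1/(9*(-66 - 74)) = -⅑/(-140) = -⅑*(-1/140) = 1/1260 ≈ 0.00079365)
C = 23/180 (C = (1/1260)*161 = 23/180 ≈ 0.12778)
1/C = 1/(23/180) = 180/23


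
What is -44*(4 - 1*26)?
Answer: 968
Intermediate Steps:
-44*(4 - 1*26) = -44*(4 - 26) = -44*(-22) = 968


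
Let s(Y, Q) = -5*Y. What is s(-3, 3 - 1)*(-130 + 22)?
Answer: -1620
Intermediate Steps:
s(-3, 3 - 1)*(-130 + 22) = (-5*(-3))*(-130 + 22) = 15*(-108) = -1620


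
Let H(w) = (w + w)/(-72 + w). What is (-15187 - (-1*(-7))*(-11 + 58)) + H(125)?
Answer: -822098/53 ≈ -15511.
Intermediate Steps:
H(w) = 2*w/(-72 + w) (H(w) = (2*w)/(-72 + w) = 2*w/(-72 + w))
(-15187 - (-1*(-7))*(-11 + 58)) + H(125) = (-15187 - (-1*(-7))*(-11 + 58)) + 2*125/(-72 + 125) = (-15187 - 7*47) + 2*125/53 = (-15187 - 1*329) + 2*125*(1/53) = (-15187 - 329) + 250/53 = -15516 + 250/53 = -822098/53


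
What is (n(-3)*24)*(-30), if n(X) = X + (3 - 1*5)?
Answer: 3600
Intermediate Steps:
n(X) = -2 + X (n(X) = X + (3 - 5) = X - 2 = -2 + X)
(n(-3)*24)*(-30) = ((-2 - 3)*24)*(-30) = -5*24*(-30) = -120*(-30) = 3600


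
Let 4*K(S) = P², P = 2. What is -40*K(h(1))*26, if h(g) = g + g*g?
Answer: -1040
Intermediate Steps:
h(g) = g + g²
K(S) = 1 (K(S) = (¼)*2² = (¼)*4 = 1)
-40*K(h(1))*26 = -40*1*26 = -40*26 = -1040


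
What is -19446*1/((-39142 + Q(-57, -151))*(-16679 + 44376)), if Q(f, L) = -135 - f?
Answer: 9723/543138170 ≈ 1.7902e-5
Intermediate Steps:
-19446*1/((-39142 + Q(-57, -151))*(-16679 + 44376)) = -19446*1/((-39142 + (-135 - 1*(-57)))*(-16679 + 44376)) = -19446*1/(27697*(-39142 + (-135 + 57))) = -19446*1/(27697*(-39142 - 78)) = -19446/((-39220*27697)) = -19446/(-1086276340) = -19446*(-1/1086276340) = 9723/543138170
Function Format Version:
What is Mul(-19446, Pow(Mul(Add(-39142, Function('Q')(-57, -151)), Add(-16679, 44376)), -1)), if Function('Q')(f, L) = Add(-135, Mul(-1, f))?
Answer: Rational(9723, 543138170) ≈ 1.7902e-5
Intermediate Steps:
Mul(-19446, Pow(Mul(Add(-39142, Function('Q')(-57, -151)), Add(-16679, 44376)), -1)) = Mul(-19446, Pow(Mul(Add(-39142, Add(-135, Mul(-1, -57))), Add(-16679, 44376)), -1)) = Mul(-19446, Pow(Mul(Add(-39142, Add(-135, 57)), 27697), -1)) = Mul(-19446, Pow(Mul(Add(-39142, -78), 27697), -1)) = Mul(-19446, Pow(Mul(-39220, 27697), -1)) = Mul(-19446, Pow(-1086276340, -1)) = Mul(-19446, Rational(-1, 1086276340)) = Rational(9723, 543138170)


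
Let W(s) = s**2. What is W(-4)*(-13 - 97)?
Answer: -1760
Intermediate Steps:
W(-4)*(-13 - 97) = (-4)**2*(-13 - 97) = 16*(-110) = -1760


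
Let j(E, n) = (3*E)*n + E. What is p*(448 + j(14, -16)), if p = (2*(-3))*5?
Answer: 6300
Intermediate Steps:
j(E, n) = E + 3*E*n (j(E, n) = 3*E*n + E = E + 3*E*n)
p = -30 (p = -6*5 = -30)
p*(448 + j(14, -16)) = -30*(448 + 14*(1 + 3*(-16))) = -30*(448 + 14*(1 - 48)) = -30*(448 + 14*(-47)) = -30*(448 - 658) = -30*(-210) = 6300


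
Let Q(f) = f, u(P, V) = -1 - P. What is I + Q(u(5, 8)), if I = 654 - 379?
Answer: 269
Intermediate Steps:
I = 275
I + Q(u(5, 8)) = 275 + (-1 - 1*5) = 275 + (-1 - 5) = 275 - 6 = 269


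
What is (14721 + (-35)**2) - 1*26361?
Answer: -10415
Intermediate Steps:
(14721 + (-35)**2) - 1*26361 = (14721 + 1225) - 26361 = 15946 - 26361 = -10415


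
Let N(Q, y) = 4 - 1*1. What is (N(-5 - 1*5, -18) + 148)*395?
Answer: 59645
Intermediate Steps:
N(Q, y) = 3 (N(Q, y) = 4 - 1 = 3)
(N(-5 - 1*5, -18) + 148)*395 = (3 + 148)*395 = 151*395 = 59645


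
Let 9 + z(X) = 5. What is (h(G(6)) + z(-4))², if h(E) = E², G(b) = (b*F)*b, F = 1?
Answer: 1669264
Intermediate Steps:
G(b) = b² (G(b) = (b*1)*b = b*b = b²)
z(X) = -4 (z(X) = -9 + 5 = -4)
(h(G(6)) + z(-4))² = ((6²)² - 4)² = (36² - 4)² = (1296 - 4)² = 1292² = 1669264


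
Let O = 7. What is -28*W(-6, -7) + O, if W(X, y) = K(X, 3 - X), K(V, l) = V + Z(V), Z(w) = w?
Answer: 343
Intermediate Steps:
K(V, l) = 2*V (K(V, l) = V + V = 2*V)
W(X, y) = 2*X
-28*W(-6, -7) + O = -56*(-6) + 7 = -28*(-12) + 7 = 336 + 7 = 343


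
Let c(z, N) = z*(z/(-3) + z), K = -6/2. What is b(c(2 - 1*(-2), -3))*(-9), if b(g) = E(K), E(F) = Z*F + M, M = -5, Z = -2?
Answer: -9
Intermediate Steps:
K = -3 (K = -6*1/2 = -3)
c(z, N) = 2*z**2/3 (c(z, N) = z*(z*(-1/3) + z) = z*(-z/3 + z) = z*(2*z/3) = 2*z**2/3)
E(F) = -5 - 2*F (E(F) = -2*F - 5 = -5 - 2*F)
b(g) = 1 (b(g) = -5 - 2*(-3) = -5 + 6 = 1)
b(c(2 - 1*(-2), -3))*(-9) = 1*(-9) = -9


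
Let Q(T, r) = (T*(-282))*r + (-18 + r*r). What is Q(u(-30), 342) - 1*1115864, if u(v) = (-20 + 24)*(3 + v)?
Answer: 9417034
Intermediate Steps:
u(v) = 12 + 4*v (u(v) = 4*(3 + v) = 12 + 4*v)
Q(T, r) = -18 + r**2 - 282*T*r (Q(T, r) = (-282*T)*r + (-18 + r**2) = -282*T*r + (-18 + r**2) = -18 + r**2 - 282*T*r)
Q(u(-30), 342) - 1*1115864 = (-18 + 342**2 - 282*(12 + 4*(-30))*342) - 1*1115864 = (-18 + 116964 - 282*(12 - 120)*342) - 1115864 = (-18 + 116964 - 282*(-108)*342) - 1115864 = (-18 + 116964 + 10415952) - 1115864 = 10532898 - 1115864 = 9417034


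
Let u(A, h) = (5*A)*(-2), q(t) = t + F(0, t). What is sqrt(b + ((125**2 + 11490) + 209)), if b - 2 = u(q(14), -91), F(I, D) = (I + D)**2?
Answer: sqrt(25226) ≈ 158.83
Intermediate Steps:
F(I, D) = (D + I)**2
q(t) = t + t**2 (q(t) = t + (t + 0)**2 = t + t**2)
u(A, h) = -10*A
b = -2098 (b = 2 - 140*(1 + 14) = 2 - 140*15 = 2 - 10*210 = 2 - 2100 = -2098)
sqrt(b + ((125**2 + 11490) + 209)) = sqrt(-2098 + ((125**2 + 11490) + 209)) = sqrt(-2098 + ((15625 + 11490) + 209)) = sqrt(-2098 + (27115 + 209)) = sqrt(-2098 + 27324) = sqrt(25226)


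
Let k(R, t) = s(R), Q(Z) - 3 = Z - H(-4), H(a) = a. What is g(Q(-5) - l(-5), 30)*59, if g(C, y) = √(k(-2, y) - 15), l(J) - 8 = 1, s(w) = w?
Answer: 59*I*√17 ≈ 243.26*I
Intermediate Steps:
Q(Z) = 7 + Z (Q(Z) = 3 + (Z - 1*(-4)) = 3 + (Z + 4) = 3 + (4 + Z) = 7 + Z)
l(J) = 9 (l(J) = 8 + 1 = 9)
k(R, t) = R
g(C, y) = I*√17 (g(C, y) = √(-2 - 15) = √(-17) = I*√17)
g(Q(-5) - l(-5), 30)*59 = (I*√17)*59 = 59*I*√17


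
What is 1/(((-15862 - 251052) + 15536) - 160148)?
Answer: -1/411526 ≈ -2.4300e-6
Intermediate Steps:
1/(((-15862 - 251052) + 15536) - 160148) = 1/((-266914 + 15536) - 160148) = 1/(-251378 - 160148) = 1/(-411526) = -1/411526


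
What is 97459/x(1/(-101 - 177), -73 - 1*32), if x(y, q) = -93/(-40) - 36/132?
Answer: 42881960/903 ≈ 47488.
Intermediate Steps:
x(y, q) = 903/440 (x(y, q) = -93*(-1/40) - 36*1/132 = 93/40 - 3/11 = 903/440)
97459/x(1/(-101 - 177), -73 - 1*32) = 97459/(903/440) = 97459*(440/903) = 42881960/903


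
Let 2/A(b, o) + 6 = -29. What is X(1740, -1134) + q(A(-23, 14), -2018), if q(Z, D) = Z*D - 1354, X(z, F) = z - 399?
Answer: 3581/35 ≈ 102.31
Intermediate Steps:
X(z, F) = -399 + z
A(b, o) = -2/35 (A(b, o) = 2/(-6 - 29) = 2/(-35) = 2*(-1/35) = -2/35)
q(Z, D) = -1354 + D*Z (q(Z, D) = D*Z - 1354 = -1354 + D*Z)
X(1740, -1134) + q(A(-23, 14), -2018) = (-399 + 1740) + (-1354 - 2018*(-2/35)) = 1341 + (-1354 + 4036/35) = 1341 - 43354/35 = 3581/35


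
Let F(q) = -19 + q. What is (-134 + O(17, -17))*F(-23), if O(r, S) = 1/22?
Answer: 61887/11 ≈ 5626.1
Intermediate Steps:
O(r, S) = 1/22
(-134 + O(17, -17))*F(-23) = (-134 + 1/22)*(-19 - 23) = -2947/22*(-42) = 61887/11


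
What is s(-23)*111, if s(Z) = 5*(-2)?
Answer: -1110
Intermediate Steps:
s(Z) = -10
s(-23)*111 = -10*111 = -1110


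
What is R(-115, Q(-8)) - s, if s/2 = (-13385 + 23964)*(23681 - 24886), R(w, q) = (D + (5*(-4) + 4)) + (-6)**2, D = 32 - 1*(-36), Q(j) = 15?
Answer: 25495478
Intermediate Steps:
D = 68 (D = 32 + 36 = 68)
R(w, q) = 88 (R(w, q) = (68 + (5*(-4) + 4)) + (-6)**2 = (68 + (-20 + 4)) + 36 = (68 - 16) + 36 = 52 + 36 = 88)
s = -25495390 (s = 2*((-13385 + 23964)*(23681 - 24886)) = 2*(10579*(-1205)) = 2*(-12747695) = -25495390)
R(-115, Q(-8)) - s = 88 - 1*(-25495390) = 88 + 25495390 = 25495478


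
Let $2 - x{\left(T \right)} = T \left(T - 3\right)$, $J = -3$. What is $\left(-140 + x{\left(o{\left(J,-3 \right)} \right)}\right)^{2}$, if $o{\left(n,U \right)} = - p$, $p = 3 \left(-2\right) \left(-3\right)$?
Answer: $266256$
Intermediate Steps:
$p = 18$ ($p = \left(-6\right) \left(-3\right) = 18$)
$o{\left(n,U \right)} = -18$ ($o{\left(n,U \right)} = \left(-1\right) 18 = -18$)
$x{\left(T \right)} = 2 - T \left(-3 + T\right)$ ($x{\left(T \right)} = 2 - T \left(T - 3\right) = 2 - T \left(-3 + T\right)$)
$\left(-140 + x{\left(o{\left(J,-3 \right)} \right)}\right)^{2} = \left(-140 + \left(2 - \left(-18\right)^{2} + 3 \left(-18\right)\right)\right)^{2} = \left(-140 - 376\right)^{2} = \left(-516\right)^{2} = 266256$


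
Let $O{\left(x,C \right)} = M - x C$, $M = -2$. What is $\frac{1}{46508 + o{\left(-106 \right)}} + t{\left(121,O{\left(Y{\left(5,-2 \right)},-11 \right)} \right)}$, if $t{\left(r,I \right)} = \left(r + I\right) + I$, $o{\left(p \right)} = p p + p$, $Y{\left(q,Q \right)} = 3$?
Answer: $\frac{10547755}{57638} \approx 183.0$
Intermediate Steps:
$o{\left(p \right)} = p + p^{2}$ ($o{\left(p \right)} = p^{2} + p = p + p^{2}$)
$O{\left(x,C \right)} = -2 - C x$ ($O{\left(x,C \right)} = -2 - x C = -2 - C x$)
$t{\left(r,I \right)} = r + 2 I$ ($t{\left(r,I \right)} = \left(I + r\right) + I = r + 2 I$)
$\frac{1}{46508 + o{\left(-106 \right)}} + t{\left(121,O{\left(Y{\left(5,-2 \right)},-11 \right)} \right)} = \frac{1}{46508 - 106 \left(1 - 106\right)} + \left(121 + 2 \left(-2 - \left(-11\right) 3\right)\right) = \frac{1}{46508 - -11130} + \left(121 + 2 \left(-2 + 33\right)\right) = \frac{1}{46508 + 11130} + \left(121 + 2 \cdot 31\right) = \frac{1}{57638} + \left(121 + 62\right) = \frac{1}{57638} + 183 = \frac{10547755}{57638}$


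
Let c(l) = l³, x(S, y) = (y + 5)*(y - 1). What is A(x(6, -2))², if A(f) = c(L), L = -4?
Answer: 4096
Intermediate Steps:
x(S, y) = (-1 + y)*(5 + y) (x(S, y) = (5 + y)*(-1 + y) = (-1 + y)*(5 + y))
A(f) = -64 (A(f) = (-4)³ = -64)
A(x(6, -2))² = (-64)² = 4096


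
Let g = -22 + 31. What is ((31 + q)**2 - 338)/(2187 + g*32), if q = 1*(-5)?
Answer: 338/2475 ≈ 0.13657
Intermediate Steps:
g = 9
q = -5
((31 + q)**2 - 338)/(2187 + g*32) = ((31 - 5)**2 - 338)/(2187 + 9*32) = (26**2 - 338)/(2187 + 288) = (676 - 338)/2475 = 338*(1/2475) = 338/2475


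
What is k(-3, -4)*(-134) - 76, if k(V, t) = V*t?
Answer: -1684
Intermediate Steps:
k(-3, -4)*(-134) - 76 = -3*(-4)*(-134) - 76 = 12*(-134) - 76 = -1608 - 76 = -1684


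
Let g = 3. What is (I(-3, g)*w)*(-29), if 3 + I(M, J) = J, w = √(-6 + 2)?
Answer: 0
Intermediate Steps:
w = 2*I (w = √(-4) = 2*I ≈ 2.0*I)
I(M, J) = -3 + J
(I(-3, g)*w)*(-29) = ((-3 + 3)*(2*I))*(-29) = (0*(2*I))*(-29) = 0*(-29) = 0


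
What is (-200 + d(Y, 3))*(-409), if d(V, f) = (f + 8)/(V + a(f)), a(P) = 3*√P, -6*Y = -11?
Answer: 69908734/851 - 485892*√3/851 ≈ 81160.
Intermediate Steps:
Y = 11/6 (Y = -⅙*(-11) = 11/6 ≈ 1.8333)
d(V, f) = (8 + f)/(V + 3*√f) (d(V, f) = (f + 8)/(V + 3*√f) = (8 + f)/(V + 3*√f))
(-200 + d(Y, 3))*(-409) = (-200 + (8 + 3)/(11/6 + 3*√3))*(-409) = (-200 + 11/(11/6 + 3*√3))*(-409) = 81800 - 4499/(11/6 + 3*√3)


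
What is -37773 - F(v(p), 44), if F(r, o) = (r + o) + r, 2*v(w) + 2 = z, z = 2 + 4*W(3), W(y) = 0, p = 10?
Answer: -37817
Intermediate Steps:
z = 2 (z = 2 + 4*0 = 2 + 0 = 2)
v(w) = 0 (v(w) = -1 + (1/2)*2 = -1 + 1 = 0)
F(r, o) = o + 2*r (F(r, o) = (o + r) + r = o + 2*r)
-37773 - F(v(p), 44) = -37773 - (44 + 2*0) = -37773 - (44 + 0) = -37773 - 1*44 = -37773 - 44 = -37817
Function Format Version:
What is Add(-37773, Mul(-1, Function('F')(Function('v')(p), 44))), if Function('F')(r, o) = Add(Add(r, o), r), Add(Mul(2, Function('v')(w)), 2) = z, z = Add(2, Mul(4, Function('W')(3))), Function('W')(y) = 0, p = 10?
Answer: -37817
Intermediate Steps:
z = 2 (z = Add(2, Mul(4, 0)) = Add(2, 0) = 2)
Function('v')(w) = 0 (Function('v')(w) = Add(-1, Mul(Rational(1, 2), 2)) = Add(-1, 1) = 0)
Function('F')(r, o) = Add(o, Mul(2, r)) (Function('F')(r, o) = Add(Add(o, r), r) = Add(o, Mul(2, r)))
Add(-37773, Mul(-1, Function('F')(Function('v')(p), 44))) = Add(-37773, Mul(-1, Add(44, Mul(2, 0)))) = Add(-37773, Mul(-1, Add(44, 0))) = Add(-37773, Mul(-1, 44)) = Add(-37773, -44) = -37817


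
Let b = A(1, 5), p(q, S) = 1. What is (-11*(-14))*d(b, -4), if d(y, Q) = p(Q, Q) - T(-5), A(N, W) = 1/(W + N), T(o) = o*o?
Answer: -3696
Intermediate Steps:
T(o) = o**2
A(N, W) = 1/(N + W)
b = 1/6 (b = 1/(1 + 5) = 1/6 ≈ 0.16667)
d(y, Q) = -24 (d(y, Q) = 1 - 1*(-5)**2 = 1 - 1*25 = 1 - 25 = -24)
(-11*(-14))*d(b, -4) = -11*(-14)*(-24) = 154*(-24) = -3696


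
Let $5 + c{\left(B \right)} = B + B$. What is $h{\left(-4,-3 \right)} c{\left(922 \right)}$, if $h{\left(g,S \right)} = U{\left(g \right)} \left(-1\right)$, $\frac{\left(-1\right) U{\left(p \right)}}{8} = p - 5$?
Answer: $-132408$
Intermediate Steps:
$U{\left(p \right)} = 40 - 8 p$ ($U{\left(p \right)} = - 8 \left(p - 5\right) = - 8 \left(-5 + p\right) = 40 - 8 p$)
$c{\left(B \right)} = -5 + 2 B$ ($c{\left(B \right)} = -5 + \left(B + B\right) = -5 + 2 B$)
$h{\left(g,S \right)} = -40 + 8 g$ ($h{\left(g,S \right)} = \left(40 - 8 g\right) \left(-1\right) = -40 + 8 g$)
$h{\left(-4,-3 \right)} c{\left(922 \right)} = \left(-40 + 8 \left(-4\right)\right) \left(-5 + 2 \cdot 922\right) = \left(-40 - 32\right) \left(-5 + 1844\right) = \left(-72\right) 1839 = -132408$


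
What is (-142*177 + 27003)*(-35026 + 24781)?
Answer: -19147905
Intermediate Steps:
(-142*177 + 27003)*(-35026 + 24781) = (-25134 + 27003)*(-10245) = 1869*(-10245) = -19147905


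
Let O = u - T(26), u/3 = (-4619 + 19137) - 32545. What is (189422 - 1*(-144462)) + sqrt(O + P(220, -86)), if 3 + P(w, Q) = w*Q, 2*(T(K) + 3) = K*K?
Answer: 333884 + I*sqrt(73339) ≈ 3.3388e+5 + 270.81*I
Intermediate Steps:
u = -54081 (u = 3*((-4619 + 19137) - 32545) = 3*(14518 - 32545) = 3*(-18027) = -54081)
T(K) = -3 + K**2/2 (T(K) = -3 + (K*K)/2 = -3 + K**2/2)
O = -54416 (O = -54081 - (-3 + (1/2)*26**2) = -54081 - (-3 + (1/2)*676) = -54081 - (-3 + 338) = -54081 - 1*335 = -54081 - 335 = -54416)
P(w, Q) = -3 + Q*w (P(w, Q) = -3 + w*Q = -3 + Q*w)
(189422 - 1*(-144462)) + sqrt(O + P(220, -86)) = (189422 - 1*(-144462)) + sqrt(-54416 + (-3 - 86*220)) = (189422 + 144462) + sqrt(-54416 + (-3 - 18920)) = 333884 + sqrt(-54416 - 18923) = 333884 + sqrt(-73339) = 333884 + I*sqrt(73339)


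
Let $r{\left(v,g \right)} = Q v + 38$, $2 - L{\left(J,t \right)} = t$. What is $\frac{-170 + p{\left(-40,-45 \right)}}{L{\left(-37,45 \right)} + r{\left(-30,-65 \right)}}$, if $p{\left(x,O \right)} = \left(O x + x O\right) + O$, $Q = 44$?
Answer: $- \frac{677}{265} \approx -2.5547$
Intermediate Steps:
$L{\left(J,t \right)} = 2 - t$
$p{\left(x,O \right)} = O + 2 O x$ ($p{\left(x,O \right)} = \left(O x + O x\right) + O = 2 O x + O = O + 2 O x$)
$r{\left(v,g \right)} = 38 + 44 v$ ($r{\left(v,g \right)} = 44 v + 38 = 38 + 44 v$)
$\frac{-170 + p{\left(-40,-45 \right)}}{L{\left(-37,45 \right)} + r{\left(-30,-65 \right)}} = \frac{-170 - 45 \left(1 + 2 \left(-40\right)\right)}{\left(2 - 45\right) + \left(38 + 44 \left(-30\right)\right)} = \frac{-170 - 45 \left(1 - 80\right)}{\left(2 - 45\right) + \left(38 - 1320\right)} = \frac{-170 - -3555}{-43 - 1282} = \frac{-170 + 3555}{-1325} = 3385 \left(- \frac{1}{1325}\right) = - \frac{677}{265}$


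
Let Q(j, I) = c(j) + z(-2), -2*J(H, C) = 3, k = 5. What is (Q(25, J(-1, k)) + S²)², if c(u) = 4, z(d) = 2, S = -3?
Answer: 225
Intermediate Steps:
J(H, C) = -3/2 (J(H, C) = -½*3 = -3/2)
Q(j, I) = 6 (Q(j, I) = 4 + 2 = 6)
(Q(25, J(-1, k)) + S²)² = (6 + (-3)²)² = (6 + 9)² = 15² = 225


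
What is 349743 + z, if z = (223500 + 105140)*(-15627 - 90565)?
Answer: -34898589137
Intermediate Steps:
z = -34898938880 (z = 328640*(-106192) = -34898938880)
349743 + z = 349743 - 34898938880 = -34898589137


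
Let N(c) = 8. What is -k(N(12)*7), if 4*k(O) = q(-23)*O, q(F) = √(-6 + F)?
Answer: -14*I*√29 ≈ -75.392*I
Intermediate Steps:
k(O) = I*O*√29/4 (k(O) = (√(-6 - 23)*O)/4 = (√(-29)*O)/4 = ((I*√29)*O)/4 = (I*O*√29)/4 = I*O*√29/4)
-k(N(12)*7) = -I*8*7*√29/4 = -I*56*√29/4 = -14*I*√29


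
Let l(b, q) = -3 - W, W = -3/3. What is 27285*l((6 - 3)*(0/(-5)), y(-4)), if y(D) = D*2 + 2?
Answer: -54570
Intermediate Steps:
y(D) = 2 + 2*D (y(D) = 2*D + 2 = 2 + 2*D)
W = -1 (W = -3*⅓ = -1)
l(b, q) = -2 (l(b, q) = -3 - 1*(-1) = -3 + 1 = -2)
27285*l((6 - 3)*(0/(-5)), y(-4)) = 27285*(-2) = -54570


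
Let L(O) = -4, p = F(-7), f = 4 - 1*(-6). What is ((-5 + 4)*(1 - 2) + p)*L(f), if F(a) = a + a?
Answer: 52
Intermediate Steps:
f = 10 (f = 4 + 6 = 10)
F(a) = 2*a
p = -14 (p = 2*(-7) = -14)
((-5 + 4)*(1 - 2) + p)*L(f) = ((-5 + 4)*(1 - 2) - 14)*(-4) = (-1*(-1) - 14)*(-4) = (1 - 14)*(-4) = -13*(-4) = 52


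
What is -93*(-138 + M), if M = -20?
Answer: 14694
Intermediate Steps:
-93*(-138 + M) = -93*(-138 - 20) = -93*(-158) = 14694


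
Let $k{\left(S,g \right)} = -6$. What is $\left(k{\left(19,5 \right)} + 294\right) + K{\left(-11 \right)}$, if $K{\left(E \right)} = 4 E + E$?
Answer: $233$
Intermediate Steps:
$K{\left(E \right)} = 5 E$
$\left(k{\left(19,5 \right)} + 294\right) + K{\left(-11 \right)} = \left(-6 + 294\right) + 5 \left(-11\right) = 288 - 55 = 233$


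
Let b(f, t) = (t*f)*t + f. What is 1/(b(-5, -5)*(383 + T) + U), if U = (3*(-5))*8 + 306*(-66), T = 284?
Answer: -1/107026 ≈ -9.3435e-6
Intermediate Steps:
b(f, t) = f + f*t² (b(f, t) = (f*t)*t + f = f*t² + f = f + f*t²)
U = -20316 (U = -15*8 - 20196 = -120 - 20196 = -20316)
1/(b(-5, -5)*(383 + T) + U) = 1/((-5*(1 + (-5)²))*(383 + 284) - 20316) = 1/(-5*(1 + 25)*667 - 20316) = 1/(-5*26*667 - 20316) = 1/(-130*667 - 20316) = 1/(-86710 - 20316) = 1/(-107026) = -1/107026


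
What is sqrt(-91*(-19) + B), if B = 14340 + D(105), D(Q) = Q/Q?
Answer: sqrt(16070) ≈ 126.77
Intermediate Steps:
D(Q) = 1
B = 14341 (B = 14340 + 1 = 14341)
sqrt(-91*(-19) + B) = sqrt(-91*(-19) + 14341) = sqrt(1729 + 14341) = sqrt(16070)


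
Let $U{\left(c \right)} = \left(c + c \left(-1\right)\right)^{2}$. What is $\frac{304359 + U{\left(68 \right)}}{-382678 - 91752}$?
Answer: $- \frac{27669}{43130} \approx -0.64153$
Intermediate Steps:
$U{\left(c \right)} = 0$ ($U{\left(c \right)} = \left(c - c\right)^{2} = 0^{2} = 0$)
$\frac{304359 + U{\left(68 \right)}}{-382678 - 91752} = \frac{304359 + 0}{-382678 - 91752} = \frac{304359}{-474430} = 304359 \left(- \frac{1}{474430}\right) = - \frac{27669}{43130}$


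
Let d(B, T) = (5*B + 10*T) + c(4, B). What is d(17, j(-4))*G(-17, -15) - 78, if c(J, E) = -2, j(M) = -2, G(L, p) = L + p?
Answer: -2094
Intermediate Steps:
d(B, T) = -2 + 5*B + 10*T (d(B, T) = (5*B + 10*T) - 2 = -2 + 5*B + 10*T)
d(17, j(-4))*G(-17, -15) - 78 = (-2 + 5*17 + 10*(-2))*(-17 - 15) - 78 = (-2 + 85 - 20)*(-32) - 78 = 63*(-32) - 78 = -2016 - 78 = -2094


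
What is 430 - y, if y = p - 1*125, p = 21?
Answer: 534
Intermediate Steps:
y = -104 (y = 21 - 1*125 = 21 - 125 = -104)
430 - y = 430 - 1*(-104) = 430 + 104 = 534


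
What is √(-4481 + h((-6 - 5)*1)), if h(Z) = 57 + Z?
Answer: I*√4435 ≈ 66.596*I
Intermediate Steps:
√(-4481 + h((-6 - 5)*1)) = √(-4481 + (57 + (-6 - 5)*1)) = √(-4481 + (57 - 11*1)) = √(-4481 + (57 - 11)) = √(-4481 + 46) = √(-4435) = I*√4435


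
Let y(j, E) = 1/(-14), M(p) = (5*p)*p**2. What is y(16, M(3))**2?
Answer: 1/196 ≈ 0.0051020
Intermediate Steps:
M(p) = 5*p**3
y(j, E) = -1/14
y(16, M(3))**2 = (-1/14)**2 = 1/196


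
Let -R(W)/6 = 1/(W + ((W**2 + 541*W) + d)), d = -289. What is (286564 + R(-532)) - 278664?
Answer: 44311106/5609 ≈ 7900.0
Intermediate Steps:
R(W) = -6/(-289 + W**2 + 542*W) (R(W) = -6/(W + ((W**2 + 541*W) - 289)) = -6/(W + (-289 + W**2 + 541*W)) = -6/(-289 + W**2 + 542*W))
(286564 + R(-532)) - 278664 = (286564 - 6/(-289 + (-532)**2 + 542*(-532))) - 278664 = (286564 - 6/(-289 + 283024 - 288344)) - 278664 = (286564 - 6/(-5609)) - 278664 = (286564 - 6*(-1/5609)) - 278664 = (286564 + 6/5609) - 278664 = 1607337482/5609 - 278664 = 44311106/5609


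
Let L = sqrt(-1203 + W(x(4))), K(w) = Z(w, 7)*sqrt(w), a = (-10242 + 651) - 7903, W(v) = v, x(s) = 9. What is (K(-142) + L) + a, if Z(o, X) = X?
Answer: -17494 + I*sqrt(1194) + 7*I*sqrt(142) ≈ -17494.0 + 117.97*I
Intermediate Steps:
a = -17494 (a = -9591 - 7903 = -17494)
K(w) = 7*sqrt(w)
L = I*sqrt(1194) (L = sqrt(-1203 + 9) = sqrt(-1194) = I*sqrt(1194) ≈ 34.554*I)
(K(-142) + L) + a = (7*sqrt(-142) + I*sqrt(1194)) - 17494 = (7*(I*sqrt(142)) + I*sqrt(1194)) - 17494 = (7*I*sqrt(142) + I*sqrt(1194)) - 17494 = (I*sqrt(1194) + 7*I*sqrt(142)) - 17494 = -17494 + I*sqrt(1194) + 7*I*sqrt(142)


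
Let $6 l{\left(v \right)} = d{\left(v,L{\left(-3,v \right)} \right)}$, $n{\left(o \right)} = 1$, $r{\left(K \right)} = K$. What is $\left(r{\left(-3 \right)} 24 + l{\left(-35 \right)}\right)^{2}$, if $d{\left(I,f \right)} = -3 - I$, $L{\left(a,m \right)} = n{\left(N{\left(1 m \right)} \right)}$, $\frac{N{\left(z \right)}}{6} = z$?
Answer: $\frac{40000}{9} \approx 4444.4$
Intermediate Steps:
$N{\left(z \right)} = 6 z$
$L{\left(a,m \right)} = 1$
$l{\left(v \right)} = - \frac{1}{2} - \frac{v}{6}$ ($l{\left(v \right)} = \frac{-3 - v}{6} = - \frac{1}{2} - \frac{v}{6}$)
$\left(r{\left(-3 \right)} 24 + l{\left(-35 \right)}\right)^{2} = \left(\left(-3\right) 24 - - \frac{16}{3}\right)^{2} = \left(-72 + \left(- \frac{1}{2} + \frac{35}{6}\right)\right)^{2} = \left(-72 + \frac{16}{3}\right)^{2} = \left(- \frac{200}{3}\right)^{2} = \frac{40000}{9}$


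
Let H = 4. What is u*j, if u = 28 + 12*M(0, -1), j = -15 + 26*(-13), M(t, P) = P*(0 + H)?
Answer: 7060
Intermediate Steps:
M(t, P) = 4*P (M(t, P) = P*(0 + 4) = P*4 = 4*P)
j = -353 (j = -15 - 338 = -353)
u = -20 (u = 28 + 12*(4*(-1)) = 28 + 12*(-4) = 28 - 48 = -20)
u*j = -20*(-353) = 7060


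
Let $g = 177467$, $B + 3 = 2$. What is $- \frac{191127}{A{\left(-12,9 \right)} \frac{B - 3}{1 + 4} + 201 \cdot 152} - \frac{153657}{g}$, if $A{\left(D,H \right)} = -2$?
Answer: $- \frac{193067549121}{27111278656} \approx -7.1213$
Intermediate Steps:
$B = -1$ ($B = -3 + 2 = -1$)
$- \frac{191127}{A{\left(-12,9 \right)} \frac{B - 3}{1 + 4} + 201 \cdot 152} - \frac{153657}{g} = - \frac{191127}{- 2 \frac{-1 - 3}{1 + 4} + 201 \cdot 152} - \frac{153657}{177467} = - \frac{191127}{- 2 \left(- \frac{4}{5}\right) + 30552} - \frac{153657}{177467} = - \frac{191127}{- 2 \left(\left(-4\right) \frac{1}{5}\right) + 30552} - \frac{153657}{177467} = - \frac{191127}{\left(-2\right) \left(- \frac{4}{5}\right) + 30552} - \frac{153657}{177467} = - \frac{191127}{\frac{8}{5} + 30552} - \frac{153657}{177467} = - \frac{191127}{\frac{152768}{5}} - \frac{153657}{177467} = \left(-191127\right) \frac{5}{152768} - \frac{153657}{177467} = - \frac{955635}{152768} - \frac{153657}{177467} = - \frac{193067549121}{27111278656}$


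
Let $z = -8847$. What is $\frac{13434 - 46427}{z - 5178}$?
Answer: $\frac{32993}{14025} \approx 2.3524$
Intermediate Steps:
$\frac{13434 - 46427}{z - 5178} = \frac{13434 - 46427}{-8847 - 5178} = - \frac{32993}{-14025} = \left(-32993\right) \left(- \frac{1}{14025}\right) = \frac{32993}{14025}$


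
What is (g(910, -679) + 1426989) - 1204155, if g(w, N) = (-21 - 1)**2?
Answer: 223318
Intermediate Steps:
g(w, N) = 484 (g(w, N) = (-22)**2 = 484)
(g(910, -679) + 1426989) - 1204155 = (484 + 1426989) - 1204155 = 1427473 - 1204155 = 223318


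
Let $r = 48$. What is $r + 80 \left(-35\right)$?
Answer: $-2752$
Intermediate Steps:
$r + 80 \left(-35\right) = 48 + 80 \left(-35\right) = 48 - 2800 = -2752$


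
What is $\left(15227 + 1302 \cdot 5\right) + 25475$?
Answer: $47212$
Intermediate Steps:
$\left(15227 + 1302 \cdot 5\right) + 25475 = \left(15227 + 6510\right) + 25475 = 21737 + 25475 = 47212$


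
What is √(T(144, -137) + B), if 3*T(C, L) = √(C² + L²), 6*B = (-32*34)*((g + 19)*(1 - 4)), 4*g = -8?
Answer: √(83232 + 3*√39505)/3 ≈ 96.510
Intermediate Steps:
g = -2 (g = (¼)*(-8) = -2)
B = 9248 (B = ((-32*34)*((-2 + 19)*(1 - 4)))/6 = (-18496*(-3))/6 = (-1088*(-51))/6 = (⅙)*55488 = 9248)
T(C, L) = √(C² + L²)/3
√(T(144, -137) + B) = √(√(144² + (-137)²)/3 + 9248) = √(√(20736 + 18769)/3 + 9248) = √(√39505/3 + 9248) = √(9248 + √39505/3)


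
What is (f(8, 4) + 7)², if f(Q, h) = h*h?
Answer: 529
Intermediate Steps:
f(Q, h) = h²
(f(8, 4) + 7)² = (4² + 7)² = (16 + 7)² = 23² = 529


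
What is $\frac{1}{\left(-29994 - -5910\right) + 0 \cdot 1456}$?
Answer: $- \frac{1}{24084} \approx -4.1521 \cdot 10^{-5}$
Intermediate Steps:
$\frac{1}{\left(-29994 - -5910\right) + 0 \cdot 1456} = \frac{1}{\left(-29994 + 5910\right) + 0} = \frac{1}{-24084 + 0} = \frac{1}{-24084} = - \frac{1}{24084}$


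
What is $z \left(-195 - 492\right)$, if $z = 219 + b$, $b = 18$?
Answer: $-162819$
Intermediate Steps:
$z = 237$ ($z = 219 + 18 = 237$)
$z \left(-195 - 492\right) = 237 \left(-195 - 492\right) = 237 \left(-687\right) = -162819$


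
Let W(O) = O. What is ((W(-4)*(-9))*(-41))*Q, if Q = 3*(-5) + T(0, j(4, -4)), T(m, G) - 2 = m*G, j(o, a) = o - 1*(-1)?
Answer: 19188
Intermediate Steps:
j(o, a) = 1 + o (j(o, a) = o + 1 = 1 + o)
T(m, G) = 2 + G*m (T(m, G) = 2 + m*G = 2 + G*m)
Q = -13 (Q = 3*(-5) + (2 + (1 + 4)*0) = -15 + (2 + 5*0) = -15 + (2 + 0) = -15 + 2 = -13)
((W(-4)*(-9))*(-41))*Q = (-4*(-9)*(-41))*(-13) = (36*(-41))*(-13) = -1476*(-13) = 19188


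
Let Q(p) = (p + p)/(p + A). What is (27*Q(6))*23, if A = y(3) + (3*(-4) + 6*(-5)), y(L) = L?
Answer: -2484/11 ≈ -225.82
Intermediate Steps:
A = -39 (A = 3 + (3*(-4) + 6*(-5)) = 3 + (-12 - 30) = 3 - 42 = -39)
Q(p) = 2*p/(-39 + p) (Q(p) = (p + p)/(p - 39) = (2*p)/(-39 + p) = 2*p/(-39 + p))
(27*Q(6))*23 = (27*(2*6/(-39 + 6)))*23 = (27*(2*6/(-33)))*23 = (27*(2*6*(-1/33)))*23 = (27*(-4/11))*23 = -108/11*23 = -2484/11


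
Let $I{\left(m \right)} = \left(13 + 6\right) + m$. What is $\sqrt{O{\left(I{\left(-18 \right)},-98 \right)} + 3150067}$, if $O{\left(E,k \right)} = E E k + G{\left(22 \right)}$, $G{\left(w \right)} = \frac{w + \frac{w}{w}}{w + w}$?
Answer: $\frac{3 \sqrt{169398361}}{22} \approx 1774.8$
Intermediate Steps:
$G{\left(w \right)} = \frac{1 + w}{2 w}$ ($G{\left(w \right)} = \frac{w + 1}{2 w} = \left(1 + w\right) \frac{1}{2 w} = \frac{1 + w}{2 w}$)
$I{\left(m \right)} = 19 + m$
$O{\left(E,k \right)} = \frac{23}{44} + k E^{2}$ ($O{\left(E,k \right)} = E E k + \frac{1 + 22}{2 \cdot 22} = E^{2} k + \frac{1}{2} \cdot \frac{1}{22} \cdot 23 = k E^{2} + \frac{23}{44} = \frac{23}{44} + k E^{2}$)
$\sqrt{O{\left(I{\left(-18 \right)},-98 \right)} + 3150067} = \sqrt{\left(\frac{23}{44} - 98 \left(19 - 18\right)^{2}\right) + 3150067} = \sqrt{\left(\frac{23}{44} - 98 \cdot 1^{2}\right) + 3150067} = \sqrt{\left(\frac{23}{44} - 98\right) + 3150067} = \sqrt{- \frac{4289}{44} + 3150067} = \sqrt{\frac{138598659}{44}} = \frac{3 \sqrt{169398361}}{22}$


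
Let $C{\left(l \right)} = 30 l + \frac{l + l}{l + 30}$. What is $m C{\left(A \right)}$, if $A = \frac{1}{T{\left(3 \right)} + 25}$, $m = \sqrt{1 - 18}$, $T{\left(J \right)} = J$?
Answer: $\frac{12643 i \sqrt{17}}{11774} \approx 4.4274 i$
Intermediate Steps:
$m = i \sqrt{17}$ ($m = \sqrt{-17} = i \sqrt{17} \approx 4.1231 i$)
$A = \frac{1}{28}$ ($A = \frac{1}{3 + 25} = \frac{1}{28} \approx 0.035714$)
$C{\left(l \right)} = 30 l + \frac{2 l}{30 + l}$
$m C{\left(A \right)} = i \sqrt{17} \cdot 2 \cdot \frac{1}{28} \frac{1}{30 + \frac{1}{28}} \left(451 + 15 \cdot \frac{1}{28}\right) = i \sqrt{17} \cdot 2 \cdot \frac{1}{28} \frac{1}{\frac{841}{28}} \left(451 + \frac{15}{28}\right) = i \sqrt{17} \cdot 2 \cdot \frac{1}{28} \cdot \frac{28}{841} \cdot \frac{12643}{28} = i \sqrt{17} \cdot \frac{12643}{11774} = \frac{12643 i \sqrt{17}}{11774}$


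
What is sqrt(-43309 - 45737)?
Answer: 3*I*sqrt(9894) ≈ 298.41*I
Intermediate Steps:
sqrt(-43309 - 45737) = sqrt(-89046) = 3*I*sqrt(9894)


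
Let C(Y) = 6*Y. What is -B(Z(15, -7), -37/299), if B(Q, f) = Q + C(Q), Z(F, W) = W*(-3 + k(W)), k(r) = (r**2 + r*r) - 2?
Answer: 4557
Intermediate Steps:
k(r) = -2 + 2*r**2 (k(r) = (r**2 + r**2) - 2 = 2*r**2 - 2 = -2 + 2*r**2)
Z(F, W) = W*(-5 + 2*W**2) (Z(F, W) = W*(-3 + (-2 + 2*W**2)) = W*(-5 + 2*W**2))
B(Q, f) = 7*Q (B(Q, f) = Q + 6*Q = 7*Q)
-B(Z(15, -7), -37/299) = -7*(-7*(-5 + 2*(-7)**2)) = -7*(-7*(-5 + 2*49)) = -7*(-7*(-5 + 98)) = -7*(-7*93) = -7*(-651) = -1*(-4557) = 4557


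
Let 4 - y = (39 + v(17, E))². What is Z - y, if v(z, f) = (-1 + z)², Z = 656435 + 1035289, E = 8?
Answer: 1778745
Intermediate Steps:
Z = 1691724
y = -87021 (y = 4 - (39 + (-1 + 17)²)² = 4 - (39 + 16²)² = 4 - (39 + 256)² = 4 - 1*295² = 4 - 1*87025 = 4 - 87025 = -87021)
Z - y = 1691724 - 1*(-87021) = 1691724 + 87021 = 1778745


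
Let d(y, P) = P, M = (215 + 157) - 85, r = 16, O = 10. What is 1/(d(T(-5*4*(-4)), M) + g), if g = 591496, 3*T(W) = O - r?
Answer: 1/591783 ≈ 1.6898e-6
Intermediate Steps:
T(W) = -2 (T(W) = (10 - 1*16)/3 = (10 - 16)/3 = (⅓)*(-6) = -2)
M = 287 (M = 372 - 85 = 287)
1/(d(T(-5*4*(-4)), M) + g) = 1/(287 + 591496) = 1/591783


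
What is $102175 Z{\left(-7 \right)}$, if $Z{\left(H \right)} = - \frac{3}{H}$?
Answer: $\frac{306525}{7} \approx 43789.0$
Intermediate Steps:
$102175 Z{\left(-7 \right)} = 102175 \left(- \frac{3}{-7}\right) = 102175 \left(\left(-3\right) \left(- \frac{1}{7}\right)\right) = 102175 \cdot \frac{3}{7} = \frac{306525}{7}$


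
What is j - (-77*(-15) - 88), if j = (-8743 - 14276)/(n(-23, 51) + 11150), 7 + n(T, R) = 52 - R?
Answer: -11913667/11144 ≈ -1069.1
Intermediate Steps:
n(T, R) = 45 - R (n(T, R) = -7 + (52 - R) = 45 - R)
j = -23019/11144 (j = (-8743 - 14276)/((45 - 1*51) + 11150) = -23019/((45 - 51) + 11150) = -23019/(-6 + 11150) = -23019/11144 ≈ -2.0656)
j - (-77*(-15) - 88) = -23019/11144 - (-77*(-15) - 88) = -23019/11144 - (1155 - 88) = -23019/11144 - 1*1067 = -23019/11144 - 1067 = -11913667/11144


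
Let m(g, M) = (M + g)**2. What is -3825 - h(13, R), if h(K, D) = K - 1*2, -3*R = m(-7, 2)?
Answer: -3836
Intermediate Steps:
R = -25/3 (R = -(2 - 7)**2/3 = -1/3*(-5)**2 = -1/3*25 = -25/3 ≈ -8.3333)
h(K, D) = -2 + K (h(K, D) = K - 2 = -2 + K)
-3825 - h(13, R) = -3825 - (-2 + 13) = -3825 - 1*11 = -3825 - 11 = -3836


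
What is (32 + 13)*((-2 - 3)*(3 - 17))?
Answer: 3150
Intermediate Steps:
(32 + 13)*((-2 - 3)*(3 - 17)) = 45*(-5*(-14)) = 45*70 = 3150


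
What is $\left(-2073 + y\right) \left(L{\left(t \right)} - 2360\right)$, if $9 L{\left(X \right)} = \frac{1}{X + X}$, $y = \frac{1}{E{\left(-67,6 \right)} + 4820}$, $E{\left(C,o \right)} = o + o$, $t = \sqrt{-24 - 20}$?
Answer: $\frac{2954936825}{604} + \frac{10016735 i \sqrt{11}}{1913472} \approx 4.8923 \cdot 10^{6} + 17.362 i$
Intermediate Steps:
$t = 2 i \sqrt{11}$ ($t = \sqrt{-44} = 2 i \sqrt{11} \approx 6.6332 i$)
$E{\left(C,o \right)} = 2 o$
$y = \frac{1}{4832}$ ($y = \frac{1}{2 \cdot 6 + 4820} = \frac{1}{12 + 4820} = \frac{1}{4832} \approx 0.00020695$)
$L{\left(X \right)} = \frac{1}{18 X}$ ($L{\left(X \right)} = \frac{1}{9 \left(X + X\right)} = \frac{1}{9 \cdot 2 X} = \frac{\frac{1}{2} \frac{1}{X}}{9} = \frac{1}{18 X}$)
$\left(-2073 + y\right) \left(L{\left(t \right)} - 2360\right) = \left(-2073 + \frac{1}{4832}\right) \left(\frac{1}{18 \cdot 2 i \sqrt{11}} - 2360\right) = - \frac{10016735 \left(\frac{\left(- \frac{1}{22}\right) i \sqrt{11}}{18} - 2360\right)}{4832} = - \frac{10016735 \left(- \frac{i \sqrt{11}}{396} - 2360\right)}{4832} = - \frac{10016735 \left(-2360 - \frac{i \sqrt{11}}{396}\right)}{4832} = \frac{2954936825}{604} + \frac{10016735 i \sqrt{11}}{1913472}$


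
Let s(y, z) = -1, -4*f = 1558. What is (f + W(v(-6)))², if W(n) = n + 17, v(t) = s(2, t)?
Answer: 558009/4 ≈ 1.3950e+5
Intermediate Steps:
f = -779/2 (f = -¼*1558 = -779/2 ≈ -389.50)
v(t) = -1
W(n) = 17 + n
(f + W(v(-6)))² = (-779/2 + (17 - 1))² = (-779/2 + 16)² = (-747/2)² = 558009/4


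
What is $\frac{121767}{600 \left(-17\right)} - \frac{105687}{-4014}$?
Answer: $\frac{10911753}{758200} \approx 14.392$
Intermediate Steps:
$\frac{121767}{600 \left(-17\right)} - \frac{105687}{-4014} = \frac{121767}{-10200} - - \frac{11743}{446} = 121767 \left(- \frac{1}{10200}\right) + \frac{11743}{446} = - \frac{40589}{3400} + \frac{11743}{446} = \frac{10911753}{758200}$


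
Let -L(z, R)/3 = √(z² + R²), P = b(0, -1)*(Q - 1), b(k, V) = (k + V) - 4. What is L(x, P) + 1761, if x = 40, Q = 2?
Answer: 1761 - 15*√65 ≈ 1640.1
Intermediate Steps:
b(k, V) = -4 + V + k (b(k, V) = (V + k) - 4 = -4 + V + k)
P = -5 (P = (-4 - 1 + 0)*(2 - 1) = -5*1 = -5)
L(z, R) = -3*√(R² + z²) (L(z, R) = -3*√(z² + R²) = -3*√(R² + z²))
L(x, P) + 1761 = -3*√((-5)² + 40²) + 1761 = -3*√(25 + 1600) + 1761 = -15*√65 + 1761 = 1761 - 15*√65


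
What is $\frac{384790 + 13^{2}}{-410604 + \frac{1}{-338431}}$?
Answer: $- \frac{130282059329}{138961122325} \approx -0.93754$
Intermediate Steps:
$\frac{384790 + 13^{2}}{-410604 + \frac{1}{-338431}} = \frac{384790 + 169}{-410604 - \frac{1}{338431}} = \frac{384959}{- \frac{138961122325}{338431}} = 384959 \left(- \frac{338431}{138961122325}\right) = - \frac{130282059329}{138961122325}$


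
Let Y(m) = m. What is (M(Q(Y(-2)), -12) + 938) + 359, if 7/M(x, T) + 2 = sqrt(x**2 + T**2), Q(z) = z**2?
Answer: 101173/78 + 7*sqrt(10)/39 ≈ 1297.7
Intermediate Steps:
M(x, T) = 7/(-2 + sqrt(T**2 + x**2)) (M(x, T) = 7/(-2 + sqrt(x**2 + T**2)) = 7/(-2 + sqrt(T**2 + x**2)))
(M(Q(Y(-2)), -12) + 938) + 359 = (7/(-2 + sqrt((-12)**2 + ((-2)**2)**2)) + 938) + 359 = (7/(-2 + sqrt(144 + 4**2)) + 938) + 359 = (7/(-2 + sqrt(144 + 16)) + 938) + 359 = (7/(-2 + sqrt(160)) + 938) + 359 = (7/(-2 + 4*sqrt(10)) + 938) + 359 = (938 + 7/(-2 + 4*sqrt(10))) + 359 = 1297 + 7/(-2 + 4*sqrt(10))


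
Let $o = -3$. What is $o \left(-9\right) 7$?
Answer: $189$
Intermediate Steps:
$o \left(-9\right) 7 = \left(-3\right) \left(-9\right) 7 = 27 \cdot 7 = 189$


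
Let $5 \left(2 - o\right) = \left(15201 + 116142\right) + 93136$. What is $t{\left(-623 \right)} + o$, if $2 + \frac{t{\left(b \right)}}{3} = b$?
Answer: $- \frac{233844}{5} \approx -46769.0$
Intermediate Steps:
$o = - \frac{224469}{5}$ ($o = 2 - \frac{\left(15201 + 116142\right) + 93136}{5} = 2 - \frac{131343 + 93136}{5} = 2 - \frac{224479}{5} = - \frac{224469}{5} \approx -44894.0$)
$t{\left(b \right)} = -6 + 3 b$
$t{\left(-623 \right)} + o = \left(-6 + 3 \left(-623\right)\right) - \frac{224469}{5} = \left(-6 - 1869\right) - \frac{224469}{5} = -1875 - \frac{224469}{5} = - \frac{233844}{5}$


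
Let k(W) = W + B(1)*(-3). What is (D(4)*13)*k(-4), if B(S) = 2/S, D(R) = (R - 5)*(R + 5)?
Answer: 1170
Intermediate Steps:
D(R) = (-5 + R)*(5 + R)
k(W) = -6 + W (k(W) = W + (2/1)*(-3) = W + (2*1)*(-3) = W + 2*(-3) = W - 6 = -6 + W)
(D(4)*13)*k(-4) = ((-25 + 4²)*13)*(-6 - 4) = ((-25 + 16)*13)*(-10) = -9*13*(-10) = -117*(-10) = 1170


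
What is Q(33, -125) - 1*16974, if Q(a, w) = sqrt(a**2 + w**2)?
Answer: -16974 + sqrt(16714) ≈ -16845.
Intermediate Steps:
Q(33, -125) - 1*16974 = sqrt(33**2 + (-125)**2) - 1*16974 = sqrt(1089 + 15625) - 16974 = sqrt(16714) - 16974 = -16974 + sqrt(16714)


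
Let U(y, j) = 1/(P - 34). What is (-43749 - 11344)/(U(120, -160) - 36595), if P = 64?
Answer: 1652790/1097849 ≈ 1.5055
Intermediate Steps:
U(y, j) = 1/30 (U(y, j) = 1/(64 - 34) = 1/30)
(-43749 - 11344)/(U(120, -160) - 36595) = (-43749 - 11344)/(1/30 - 36595) = -55093/(-1097849/30) = -55093*(-30/1097849) = 1652790/1097849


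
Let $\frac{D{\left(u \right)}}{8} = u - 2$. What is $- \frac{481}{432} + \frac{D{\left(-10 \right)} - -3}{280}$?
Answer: $- \frac{21857}{15120} \approx -1.4456$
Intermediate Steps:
$D{\left(u \right)} = -16 + 8 u$ ($D{\left(u \right)} = 8 \left(u - 2\right) = 8 \left(-2 + u\right) = -16 + 8 u$)
$- \frac{481}{432} + \frac{D{\left(-10 \right)} - -3}{280} = - \frac{481}{432} + \frac{\left(-16 + 8 \left(-10\right)\right) - -3}{280} = \left(-481\right) \frac{1}{432} + \left(\left(-16 - 80\right) + 3\right) \frac{1}{280} = - \frac{481}{432} + \left(-96 + 3\right) \frac{1}{280} = - \frac{481}{432} - \frac{93}{280} = - \frac{21857}{15120}$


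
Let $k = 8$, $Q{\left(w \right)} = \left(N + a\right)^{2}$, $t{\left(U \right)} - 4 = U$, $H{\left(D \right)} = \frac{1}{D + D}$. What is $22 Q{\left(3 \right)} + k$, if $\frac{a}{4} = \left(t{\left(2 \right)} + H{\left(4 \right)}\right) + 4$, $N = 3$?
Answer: $\frac{83275}{2} \approx 41638.0$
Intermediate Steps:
$H{\left(D \right)} = \frac{1}{2 D}$
$t{\left(U \right)} = 4 + U$
$a = \frac{81}{2}$ ($a = 4 \left(\left(\left(4 + 2\right) + \frac{1}{2 \cdot 4}\right) + 4\right) = 4 \left(\left(6 + \frac{1}{2} \cdot \frac{1}{4}\right) + 4\right) = 4 \left(\left(6 + \frac{1}{8}\right) + 4\right) = 4 \left(\frac{49}{8} + 4\right) = 4 \cdot \frac{81}{8} = \frac{81}{2} \approx 40.5$)
$Q{\left(w \right)} = \frac{7569}{4}$ ($Q{\left(w \right)} = \left(3 + \frac{81}{2}\right)^{2} = \left(\frac{87}{2}\right)^{2} = \frac{7569}{4}$)
$22 Q{\left(3 \right)} + k = 22 \cdot \frac{7569}{4} + 8 = \frac{83259}{2} + 8 = \frac{83275}{2}$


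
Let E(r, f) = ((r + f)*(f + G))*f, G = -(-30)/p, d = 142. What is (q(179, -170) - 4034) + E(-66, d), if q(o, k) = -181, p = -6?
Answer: 1474289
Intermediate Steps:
G = -5 (G = -(-30)/(-6) = -(-30)*(-1)/6 = -5*1 = -5)
E(r, f) = f*(-5 + f)*(f + r) (E(r, f) = ((r + f)*(f - 5))*f = ((f + r)*(-5 + f))*f = ((-5 + f)*(f + r))*f = f*(-5 + f)*(f + r))
(q(179, -170) - 4034) + E(-66, d) = (-181 - 4034) + 142*(142**2 - 5*142 - 5*(-66) + 142*(-66)) = -4215 + 142*(20164 - 710 + 330 - 9372) = -4215 + 142*10412 = -4215 + 1478504 = 1474289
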